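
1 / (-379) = -1/379 = 0.00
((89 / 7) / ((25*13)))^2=7921/5175625 = 0.00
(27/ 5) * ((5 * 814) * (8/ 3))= 58608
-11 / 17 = -0.65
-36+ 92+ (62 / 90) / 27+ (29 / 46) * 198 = 5053898/27945 = 180.85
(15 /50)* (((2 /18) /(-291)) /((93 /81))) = -3/30070 = 0.00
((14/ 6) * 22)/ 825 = 14/225 = 0.06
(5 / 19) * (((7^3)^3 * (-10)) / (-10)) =201768035/19 = 10619370.26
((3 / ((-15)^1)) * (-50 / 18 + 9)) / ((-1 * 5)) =56/225 = 0.25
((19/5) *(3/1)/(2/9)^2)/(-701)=-4617/14020 = -0.33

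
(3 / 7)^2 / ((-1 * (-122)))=9/5978 = 0.00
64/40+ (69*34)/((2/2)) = 11738/5 = 2347.60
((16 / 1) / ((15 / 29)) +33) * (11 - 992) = -313593/5 = -62718.60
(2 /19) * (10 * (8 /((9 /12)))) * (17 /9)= 21.21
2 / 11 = 0.18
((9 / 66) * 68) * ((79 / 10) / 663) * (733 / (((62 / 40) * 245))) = 231628/1086085 = 0.21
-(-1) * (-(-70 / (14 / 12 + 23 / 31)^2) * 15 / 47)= 1453032/236927 = 6.13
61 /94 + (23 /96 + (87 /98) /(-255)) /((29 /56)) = 10752271/9731820 = 1.10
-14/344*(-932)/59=1631/2537 = 0.64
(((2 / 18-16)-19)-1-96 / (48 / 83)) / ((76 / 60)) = -9085/57 = -159.39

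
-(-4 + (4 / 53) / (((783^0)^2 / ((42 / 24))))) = 205/53 = 3.87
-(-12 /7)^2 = -144/49 = -2.94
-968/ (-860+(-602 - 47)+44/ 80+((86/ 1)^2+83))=-19360/119411 = -0.16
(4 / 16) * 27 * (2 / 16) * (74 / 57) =333/304 = 1.10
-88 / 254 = -44/127 = -0.35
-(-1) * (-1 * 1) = -1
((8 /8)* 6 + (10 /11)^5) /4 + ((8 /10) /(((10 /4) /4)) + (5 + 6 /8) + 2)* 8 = 595045037/8052550 = 73.90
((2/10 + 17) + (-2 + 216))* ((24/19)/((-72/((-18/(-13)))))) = -5.62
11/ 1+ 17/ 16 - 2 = 161/16 = 10.06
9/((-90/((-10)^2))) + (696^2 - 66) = 484340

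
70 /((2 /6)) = 210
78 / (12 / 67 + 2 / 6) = 15678/103 = 152.21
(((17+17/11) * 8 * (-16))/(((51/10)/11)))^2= 26214400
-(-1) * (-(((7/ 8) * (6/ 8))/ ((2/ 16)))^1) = -21/4 = -5.25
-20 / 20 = -1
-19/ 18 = -1.06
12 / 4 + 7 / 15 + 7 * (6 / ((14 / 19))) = 907/15 = 60.47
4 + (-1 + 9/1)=12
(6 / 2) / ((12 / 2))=0.50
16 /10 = 8/5 = 1.60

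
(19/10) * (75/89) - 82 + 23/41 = -582657/7298 = -79.84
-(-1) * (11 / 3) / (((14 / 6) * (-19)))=-11/133 = -0.08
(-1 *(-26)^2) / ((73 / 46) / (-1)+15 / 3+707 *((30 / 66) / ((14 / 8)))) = -342056/94647 = -3.61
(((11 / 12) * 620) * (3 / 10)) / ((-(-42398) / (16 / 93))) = 44/63597 = 0.00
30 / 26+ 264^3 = 239196687/13 = 18399745.15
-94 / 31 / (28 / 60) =-1410/217 = -6.50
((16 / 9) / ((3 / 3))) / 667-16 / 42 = -15896/42021 = -0.38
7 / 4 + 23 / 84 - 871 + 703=-165.98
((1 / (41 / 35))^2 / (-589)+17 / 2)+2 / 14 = 119786039/13861526 = 8.64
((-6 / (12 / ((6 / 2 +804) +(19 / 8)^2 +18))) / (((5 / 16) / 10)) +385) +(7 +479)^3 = 459113403/4 = 114778350.75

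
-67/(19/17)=-1139/19 = -59.95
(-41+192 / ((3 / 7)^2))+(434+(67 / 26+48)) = 116135/78 = 1488.91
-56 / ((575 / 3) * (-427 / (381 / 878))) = 4572/15397925 = 0.00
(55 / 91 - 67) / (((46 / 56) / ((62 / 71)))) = -1498416/21229 = -70.58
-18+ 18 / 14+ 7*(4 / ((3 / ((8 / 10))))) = -9.25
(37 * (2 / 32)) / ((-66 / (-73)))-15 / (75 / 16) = -3391/5280 = -0.64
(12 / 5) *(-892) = -10704/5 = -2140.80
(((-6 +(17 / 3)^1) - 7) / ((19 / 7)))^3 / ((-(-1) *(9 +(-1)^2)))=-1826132/925965 = -1.97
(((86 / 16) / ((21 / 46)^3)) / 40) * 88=5754991/46305 = 124.28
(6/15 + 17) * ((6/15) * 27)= 4698/25 = 187.92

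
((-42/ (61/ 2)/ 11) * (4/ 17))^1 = -0.03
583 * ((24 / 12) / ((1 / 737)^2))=633335054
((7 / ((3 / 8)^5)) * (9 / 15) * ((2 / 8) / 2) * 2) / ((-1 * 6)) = -28672/1215 = -23.60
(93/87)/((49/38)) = 1178/1421 = 0.83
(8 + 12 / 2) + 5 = 19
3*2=6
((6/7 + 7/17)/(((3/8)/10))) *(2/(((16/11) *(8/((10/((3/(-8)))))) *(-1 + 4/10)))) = 830500/3213 = 258.48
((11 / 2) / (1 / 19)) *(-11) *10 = -11495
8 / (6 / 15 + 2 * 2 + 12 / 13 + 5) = 520/671 = 0.77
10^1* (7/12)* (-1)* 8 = -140/3 = -46.67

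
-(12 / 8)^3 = -27/8 = -3.38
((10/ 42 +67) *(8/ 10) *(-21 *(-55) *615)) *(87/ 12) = 277013220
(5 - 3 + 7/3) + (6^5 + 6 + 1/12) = 93437/12 = 7786.42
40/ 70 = 4/7 = 0.57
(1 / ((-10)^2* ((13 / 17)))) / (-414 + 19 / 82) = -697/22053850 = 0.00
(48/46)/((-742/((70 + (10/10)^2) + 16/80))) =-0.10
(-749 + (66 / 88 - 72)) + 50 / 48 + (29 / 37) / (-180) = -10911913/13320 = -819.21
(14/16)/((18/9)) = 7/16 = 0.44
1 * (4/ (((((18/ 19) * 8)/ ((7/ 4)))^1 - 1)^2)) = 70756/196249 = 0.36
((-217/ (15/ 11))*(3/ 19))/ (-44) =217/380 = 0.57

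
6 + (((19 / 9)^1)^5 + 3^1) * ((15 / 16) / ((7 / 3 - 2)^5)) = 6637003/648 = 10242.29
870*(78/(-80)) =-3393/4 = -848.25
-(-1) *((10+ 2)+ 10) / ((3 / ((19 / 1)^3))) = 50299.33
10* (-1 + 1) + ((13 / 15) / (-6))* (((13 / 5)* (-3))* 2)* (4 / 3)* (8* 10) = 10816/45 = 240.36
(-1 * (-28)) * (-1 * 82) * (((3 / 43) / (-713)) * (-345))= -103320/1333 = -77.51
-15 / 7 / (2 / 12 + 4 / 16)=-36/7 = -5.14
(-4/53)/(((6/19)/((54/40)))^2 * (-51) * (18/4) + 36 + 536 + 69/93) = -134292/996774445 = 0.00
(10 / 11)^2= 100/121 = 0.83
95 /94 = 1.01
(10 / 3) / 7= 10/21 = 0.48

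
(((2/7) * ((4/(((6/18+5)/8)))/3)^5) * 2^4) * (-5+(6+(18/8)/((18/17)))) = 3200/7 = 457.14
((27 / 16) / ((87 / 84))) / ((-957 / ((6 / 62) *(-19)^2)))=-68229/1147124 = -0.06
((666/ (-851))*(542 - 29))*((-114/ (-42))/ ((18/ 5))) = -48735/161 = -302.70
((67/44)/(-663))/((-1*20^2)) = 67/11668800 = 0.00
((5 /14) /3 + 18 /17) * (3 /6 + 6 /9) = 841/612 = 1.37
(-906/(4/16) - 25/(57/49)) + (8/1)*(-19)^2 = -43177/57 = -757.49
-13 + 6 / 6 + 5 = -7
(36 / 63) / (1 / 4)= 16/7 = 2.29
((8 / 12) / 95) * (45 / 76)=3/722 = 0.00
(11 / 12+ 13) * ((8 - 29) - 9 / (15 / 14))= -8183/20 = -409.15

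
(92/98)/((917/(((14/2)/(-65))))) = -46/417235 = 0.00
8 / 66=4/33 = 0.12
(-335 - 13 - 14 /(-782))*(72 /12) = -816366/391 = -2087.89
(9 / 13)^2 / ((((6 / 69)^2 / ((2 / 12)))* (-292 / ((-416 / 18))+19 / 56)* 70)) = 14283/1227850 = 0.01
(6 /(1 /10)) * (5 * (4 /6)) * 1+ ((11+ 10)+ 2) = 223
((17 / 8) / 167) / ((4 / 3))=51/5344 = 0.01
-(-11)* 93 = 1023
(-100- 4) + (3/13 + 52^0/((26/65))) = -2633/26 = -101.27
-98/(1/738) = -72324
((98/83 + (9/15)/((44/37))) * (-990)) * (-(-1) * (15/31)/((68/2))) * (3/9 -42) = 173098125/174964 = 989.34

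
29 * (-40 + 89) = 1421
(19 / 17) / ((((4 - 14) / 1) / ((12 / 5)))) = -114/425 = -0.27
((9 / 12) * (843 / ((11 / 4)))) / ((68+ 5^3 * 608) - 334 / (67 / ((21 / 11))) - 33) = 56481/18676927 = 0.00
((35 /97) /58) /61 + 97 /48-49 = -386941375/8236464 = -46.98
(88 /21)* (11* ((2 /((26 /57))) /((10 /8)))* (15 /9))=73568/273 = 269.48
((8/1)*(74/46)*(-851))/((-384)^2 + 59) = -10952/147515 = -0.07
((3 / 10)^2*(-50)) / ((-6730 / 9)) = 81/13460 = 0.01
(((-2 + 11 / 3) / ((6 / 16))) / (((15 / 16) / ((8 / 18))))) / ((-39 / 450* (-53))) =25600/55809 = 0.46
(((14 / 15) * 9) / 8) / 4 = 21/80 = 0.26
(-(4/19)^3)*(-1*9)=576/6859 = 0.08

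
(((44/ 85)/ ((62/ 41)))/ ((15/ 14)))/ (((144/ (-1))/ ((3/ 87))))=-3157/41264100 = 0.00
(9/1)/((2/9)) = 81/2 = 40.50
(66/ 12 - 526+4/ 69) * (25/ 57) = -1795525/7866 = -228.26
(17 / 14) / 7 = 17/98 = 0.17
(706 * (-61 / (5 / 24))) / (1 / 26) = -5374636.80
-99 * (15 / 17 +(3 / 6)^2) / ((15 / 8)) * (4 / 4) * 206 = -1046892/85 = -12316.38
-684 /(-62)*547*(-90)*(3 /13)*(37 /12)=-155739105/403 = -386449.39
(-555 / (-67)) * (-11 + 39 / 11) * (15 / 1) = -682650/737 = -926.26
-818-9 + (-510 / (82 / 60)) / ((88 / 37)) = -887479/902 = -983.90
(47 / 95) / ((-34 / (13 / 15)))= -0.01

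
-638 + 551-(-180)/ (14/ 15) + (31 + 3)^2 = 8833/7 = 1261.86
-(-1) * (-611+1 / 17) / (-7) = 10386/119 = 87.28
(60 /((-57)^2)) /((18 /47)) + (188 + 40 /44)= 20259436/107217 = 188.96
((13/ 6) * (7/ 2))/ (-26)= -0.29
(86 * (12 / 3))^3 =40707584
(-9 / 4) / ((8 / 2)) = -9/16 = -0.56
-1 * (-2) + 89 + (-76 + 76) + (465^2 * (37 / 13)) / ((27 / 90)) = 26668933/13 = 2051456.38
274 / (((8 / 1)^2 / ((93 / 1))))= 12741/32 = 398.16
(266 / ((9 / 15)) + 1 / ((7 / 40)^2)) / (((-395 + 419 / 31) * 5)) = -216907/869211 = -0.25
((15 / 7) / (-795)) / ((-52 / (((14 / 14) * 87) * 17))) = 1479/19292 = 0.08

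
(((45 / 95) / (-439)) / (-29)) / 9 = 1/241889 = 0.00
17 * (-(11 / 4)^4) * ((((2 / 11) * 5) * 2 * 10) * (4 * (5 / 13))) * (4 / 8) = -2828375/208 = -13597.96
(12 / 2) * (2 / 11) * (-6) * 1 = -72/11 = -6.55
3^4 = 81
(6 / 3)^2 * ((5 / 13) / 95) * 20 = 80/247 = 0.32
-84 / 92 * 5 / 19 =-105/437 = -0.24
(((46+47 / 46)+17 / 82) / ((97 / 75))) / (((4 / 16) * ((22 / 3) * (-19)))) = -20041650/19117439 = -1.05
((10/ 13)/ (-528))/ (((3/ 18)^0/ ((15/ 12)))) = -25/13728 = 0.00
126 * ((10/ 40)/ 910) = 9/260 = 0.03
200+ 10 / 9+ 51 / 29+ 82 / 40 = 1069681/5220 = 204.92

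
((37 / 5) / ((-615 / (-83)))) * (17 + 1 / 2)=17.48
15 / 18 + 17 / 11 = 157/66 = 2.38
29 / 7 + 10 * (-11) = -741/7 = -105.86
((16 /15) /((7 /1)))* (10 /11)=32/231 = 0.14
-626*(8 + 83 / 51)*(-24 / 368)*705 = 277101.06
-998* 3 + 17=-2977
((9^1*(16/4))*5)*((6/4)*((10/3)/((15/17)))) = 1020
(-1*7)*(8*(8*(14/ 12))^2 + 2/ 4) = -87871/18 = -4881.72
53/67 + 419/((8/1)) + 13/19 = 548411/10184 = 53.85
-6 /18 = -1/3 = -0.33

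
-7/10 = -0.70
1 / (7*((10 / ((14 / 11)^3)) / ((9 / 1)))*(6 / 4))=1176/6655 = 0.18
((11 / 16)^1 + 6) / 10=107/160 = 0.67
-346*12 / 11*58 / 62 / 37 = -120408/12617 = -9.54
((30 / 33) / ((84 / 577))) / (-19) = -2885/8778 = -0.33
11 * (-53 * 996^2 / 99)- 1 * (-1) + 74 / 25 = -146046701/25 = -5841868.04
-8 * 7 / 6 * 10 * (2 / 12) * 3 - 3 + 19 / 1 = -92/3 = -30.67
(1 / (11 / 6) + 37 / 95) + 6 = 7247/1045 = 6.93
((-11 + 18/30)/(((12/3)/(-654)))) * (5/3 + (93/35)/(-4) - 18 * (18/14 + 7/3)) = -38172563/350 = -109064.47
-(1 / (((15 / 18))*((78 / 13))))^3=-0.01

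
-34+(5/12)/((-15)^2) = -18359/540 = -34.00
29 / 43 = 0.67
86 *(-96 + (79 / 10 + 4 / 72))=-340732/45 = -7571.82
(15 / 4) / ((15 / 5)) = 5/4 = 1.25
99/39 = 33/13 = 2.54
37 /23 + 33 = 796/23 = 34.61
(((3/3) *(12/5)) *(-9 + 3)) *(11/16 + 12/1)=-1827/10 = -182.70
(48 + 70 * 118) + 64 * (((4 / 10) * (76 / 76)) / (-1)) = 41412/5 = 8282.40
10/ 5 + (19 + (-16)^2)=277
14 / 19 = 0.74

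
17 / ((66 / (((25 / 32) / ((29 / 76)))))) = 0.53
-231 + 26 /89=-20533/89 = -230.71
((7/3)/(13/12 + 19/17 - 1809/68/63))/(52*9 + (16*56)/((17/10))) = 14161/10741660 = 0.00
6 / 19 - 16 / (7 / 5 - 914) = 28898/86697 = 0.33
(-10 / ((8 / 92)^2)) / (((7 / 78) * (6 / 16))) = -275080/7 = -39297.14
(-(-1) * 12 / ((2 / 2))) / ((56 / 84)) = 18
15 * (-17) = -255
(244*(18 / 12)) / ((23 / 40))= 14640/23 = 636.52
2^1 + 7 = 9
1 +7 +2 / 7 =58/7 = 8.29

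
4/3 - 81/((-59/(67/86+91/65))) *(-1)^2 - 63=-4465759/76110 = -58.68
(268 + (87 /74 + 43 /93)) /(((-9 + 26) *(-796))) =-1855649/93127224 = -0.02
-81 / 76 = -1.07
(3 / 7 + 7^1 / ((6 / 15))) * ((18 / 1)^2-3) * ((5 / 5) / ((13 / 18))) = 725139/91 = 7968.56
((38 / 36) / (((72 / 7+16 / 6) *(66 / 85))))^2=0.01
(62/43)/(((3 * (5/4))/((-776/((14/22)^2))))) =-23286208/31605 = -736.79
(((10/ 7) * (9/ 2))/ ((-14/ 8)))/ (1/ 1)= -180/49 = -3.67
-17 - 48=-65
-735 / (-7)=105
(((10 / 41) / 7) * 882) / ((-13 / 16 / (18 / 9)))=-40320/533 = -75.65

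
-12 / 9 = -4/3 = -1.33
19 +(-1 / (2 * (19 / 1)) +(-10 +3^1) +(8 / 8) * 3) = 569/38 = 14.97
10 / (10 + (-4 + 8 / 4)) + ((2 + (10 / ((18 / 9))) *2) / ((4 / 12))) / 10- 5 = -3/20 = -0.15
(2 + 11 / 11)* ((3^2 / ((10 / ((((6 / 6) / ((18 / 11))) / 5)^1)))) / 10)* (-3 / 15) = -33/5000 = -0.01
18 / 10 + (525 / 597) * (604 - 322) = 249.79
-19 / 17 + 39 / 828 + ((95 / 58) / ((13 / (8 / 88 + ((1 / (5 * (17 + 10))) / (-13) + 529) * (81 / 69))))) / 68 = 1399943/17444856 = 0.08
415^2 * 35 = 6027875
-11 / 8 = -1.38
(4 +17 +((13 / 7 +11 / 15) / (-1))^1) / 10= 1933/1050 = 1.84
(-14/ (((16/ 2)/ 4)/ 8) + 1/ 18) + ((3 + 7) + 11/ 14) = -2845/63 = -45.16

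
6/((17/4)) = 24/17 = 1.41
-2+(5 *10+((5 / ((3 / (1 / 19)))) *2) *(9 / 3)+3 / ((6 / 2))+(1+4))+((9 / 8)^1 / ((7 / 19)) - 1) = 60201/1064 = 56.58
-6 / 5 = -1.20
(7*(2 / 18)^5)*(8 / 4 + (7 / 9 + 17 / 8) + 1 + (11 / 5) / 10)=77147/106288200 = 0.00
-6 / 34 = -3/17 = -0.18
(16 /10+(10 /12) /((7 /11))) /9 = 611/1890 = 0.32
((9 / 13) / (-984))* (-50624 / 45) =0.79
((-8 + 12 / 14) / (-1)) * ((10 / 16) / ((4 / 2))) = 125/56 = 2.23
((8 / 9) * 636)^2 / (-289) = -1105.89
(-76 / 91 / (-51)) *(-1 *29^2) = -63916/4641 = -13.77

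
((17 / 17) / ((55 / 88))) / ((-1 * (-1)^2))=-8/5 = -1.60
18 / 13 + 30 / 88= 987/572 = 1.73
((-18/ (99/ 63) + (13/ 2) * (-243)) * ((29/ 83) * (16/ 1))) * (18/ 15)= -48721392/4565 = -10672.81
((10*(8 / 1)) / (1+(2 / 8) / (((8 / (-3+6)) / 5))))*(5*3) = 38400/47 = 817.02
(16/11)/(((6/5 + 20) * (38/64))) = 1280/11077 = 0.12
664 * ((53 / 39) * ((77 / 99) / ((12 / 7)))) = 431102/1053 = 409.40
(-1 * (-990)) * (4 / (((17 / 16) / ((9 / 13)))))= 570240/221 = 2580.27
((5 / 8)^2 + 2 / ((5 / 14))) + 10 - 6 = 3197/320 = 9.99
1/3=0.33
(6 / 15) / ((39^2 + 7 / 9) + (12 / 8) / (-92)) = 3312/12600185 = 0.00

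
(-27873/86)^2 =776904129/7396 = 105043.82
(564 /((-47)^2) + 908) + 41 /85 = 3630407/3995 = 908.74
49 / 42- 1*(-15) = 97/6 = 16.17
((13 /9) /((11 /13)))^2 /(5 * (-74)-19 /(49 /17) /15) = -6997445/889515891 = -0.01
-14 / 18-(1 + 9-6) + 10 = 47/9 = 5.22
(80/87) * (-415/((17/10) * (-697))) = 332000/1030863 = 0.32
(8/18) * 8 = 32/9 = 3.56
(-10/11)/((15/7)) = -14/33 = -0.42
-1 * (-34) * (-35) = -1190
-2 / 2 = -1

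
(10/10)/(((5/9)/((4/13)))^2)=1296/4225 = 0.31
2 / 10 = 1/5 = 0.20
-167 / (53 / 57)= -9519/53 = -179.60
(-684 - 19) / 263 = -703/263 = -2.67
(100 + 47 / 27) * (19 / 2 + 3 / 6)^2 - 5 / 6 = 549355/54 = 10173.24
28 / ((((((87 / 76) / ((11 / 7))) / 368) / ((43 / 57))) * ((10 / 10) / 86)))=239512064/261 = 917670.74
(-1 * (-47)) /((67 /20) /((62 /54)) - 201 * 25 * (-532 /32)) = 58280/103593993 = 0.00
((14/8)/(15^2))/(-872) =-7/784800 = 0.00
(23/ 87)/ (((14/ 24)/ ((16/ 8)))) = 184/203 = 0.91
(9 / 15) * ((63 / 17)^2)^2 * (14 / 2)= 330812181/417605 = 792.17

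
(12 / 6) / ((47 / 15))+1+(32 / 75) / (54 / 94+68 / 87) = 12724077/6515375 = 1.95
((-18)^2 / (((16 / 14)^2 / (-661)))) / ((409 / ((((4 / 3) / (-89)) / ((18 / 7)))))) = 680169/291208 = 2.34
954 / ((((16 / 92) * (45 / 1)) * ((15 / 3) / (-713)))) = -869147/50 = -17382.94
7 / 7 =1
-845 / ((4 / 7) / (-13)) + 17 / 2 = 76929/4 = 19232.25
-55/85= -11/17 = -0.65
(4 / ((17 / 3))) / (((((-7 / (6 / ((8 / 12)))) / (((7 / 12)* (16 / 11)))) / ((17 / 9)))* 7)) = -16/77 = -0.21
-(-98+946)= -848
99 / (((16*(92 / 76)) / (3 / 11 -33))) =-7695/46 = -167.28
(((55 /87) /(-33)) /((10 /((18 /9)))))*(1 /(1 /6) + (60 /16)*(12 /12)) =-0.04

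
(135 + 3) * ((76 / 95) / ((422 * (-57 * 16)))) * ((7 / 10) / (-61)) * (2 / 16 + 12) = 15617/391278400 = 0.00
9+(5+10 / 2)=19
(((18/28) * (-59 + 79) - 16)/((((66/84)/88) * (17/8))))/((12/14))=-9856/51 = -193.25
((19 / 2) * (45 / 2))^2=731025/16 = 45689.06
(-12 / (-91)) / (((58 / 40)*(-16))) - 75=-197940/2639 = -75.01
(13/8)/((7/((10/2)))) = 65/56 = 1.16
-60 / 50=-6/5 = -1.20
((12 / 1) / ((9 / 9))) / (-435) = -0.03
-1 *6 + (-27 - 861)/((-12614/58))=-12090/6307 = -1.92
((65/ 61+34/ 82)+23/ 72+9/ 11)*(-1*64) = -41483080/247599 = -167.54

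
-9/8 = -1.12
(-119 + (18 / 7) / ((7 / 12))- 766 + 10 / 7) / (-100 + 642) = -43079/26558 = -1.62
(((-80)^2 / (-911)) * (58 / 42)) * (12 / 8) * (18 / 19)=-1670400/121163 = -13.79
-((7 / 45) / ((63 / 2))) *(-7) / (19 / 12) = 56/2565 = 0.02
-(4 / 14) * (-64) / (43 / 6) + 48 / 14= 1800/301 = 5.98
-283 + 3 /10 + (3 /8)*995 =90.42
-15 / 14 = -1.07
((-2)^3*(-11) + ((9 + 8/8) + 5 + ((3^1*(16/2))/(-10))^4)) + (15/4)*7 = 406069/2500 = 162.43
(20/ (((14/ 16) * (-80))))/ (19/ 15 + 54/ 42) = -15/134 = -0.11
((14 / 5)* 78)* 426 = 465192/5 = 93038.40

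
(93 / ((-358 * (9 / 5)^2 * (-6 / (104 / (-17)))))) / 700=-403/3450762 = 0.00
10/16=5/8 = 0.62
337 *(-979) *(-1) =329923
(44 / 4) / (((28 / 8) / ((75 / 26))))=825/91 = 9.07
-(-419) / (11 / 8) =3352/11 = 304.73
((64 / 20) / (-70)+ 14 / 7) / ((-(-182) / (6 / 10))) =513/79625 = 0.01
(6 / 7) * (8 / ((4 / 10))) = 120/7 = 17.14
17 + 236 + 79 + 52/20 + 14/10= 336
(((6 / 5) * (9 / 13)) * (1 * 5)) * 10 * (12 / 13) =6480/169 = 38.34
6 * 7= 42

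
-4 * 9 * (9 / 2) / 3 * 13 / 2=-351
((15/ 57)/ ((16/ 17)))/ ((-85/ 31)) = -31/304 = -0.10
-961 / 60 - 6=-1321/60 = -22.02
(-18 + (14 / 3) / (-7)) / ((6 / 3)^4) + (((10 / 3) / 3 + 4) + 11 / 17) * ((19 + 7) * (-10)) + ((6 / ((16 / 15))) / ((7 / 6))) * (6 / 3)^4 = -3044099/2142 = -1421.15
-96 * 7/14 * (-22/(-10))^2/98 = -2904/1225 = -2.37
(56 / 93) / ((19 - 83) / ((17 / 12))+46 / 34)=-0.01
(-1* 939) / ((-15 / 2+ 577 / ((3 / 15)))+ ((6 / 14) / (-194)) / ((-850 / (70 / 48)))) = -247745760/759199601 = -0.33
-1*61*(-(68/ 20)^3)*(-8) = -2397544/125 = -19180.35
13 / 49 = 0.27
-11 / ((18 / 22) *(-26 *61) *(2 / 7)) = 847/28548 = 0.03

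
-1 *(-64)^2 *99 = -405504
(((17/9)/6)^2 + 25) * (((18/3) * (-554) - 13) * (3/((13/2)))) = -244231693/6318 = -38656.49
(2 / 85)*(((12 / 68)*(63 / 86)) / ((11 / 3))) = 567/683485 = 0.00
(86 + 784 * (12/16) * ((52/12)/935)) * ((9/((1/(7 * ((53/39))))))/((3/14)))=430883852/12155 = 35449.10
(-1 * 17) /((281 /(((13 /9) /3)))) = -221/7587 = -0.03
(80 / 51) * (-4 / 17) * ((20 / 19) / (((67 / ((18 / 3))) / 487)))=-6233600/367897 = -16.94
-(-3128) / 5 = 3128/5 = 625.60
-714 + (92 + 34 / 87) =-54080/87 = -621.61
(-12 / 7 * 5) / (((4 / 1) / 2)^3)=-15/14 = -1.07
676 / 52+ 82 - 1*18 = 77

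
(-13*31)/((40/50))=-2015/4 = -503.75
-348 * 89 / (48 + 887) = -30972/935 = -33.13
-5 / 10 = -1/2 = -0.50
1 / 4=0.25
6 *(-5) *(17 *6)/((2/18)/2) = -55080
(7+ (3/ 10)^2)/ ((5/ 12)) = 2127/125 = 17.02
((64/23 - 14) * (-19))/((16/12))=7353/46 = 159.85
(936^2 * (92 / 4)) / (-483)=-41718.86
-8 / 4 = -2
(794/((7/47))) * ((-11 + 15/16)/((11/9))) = -3862413/88 = -43891.06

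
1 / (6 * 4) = 1/24 = 0.04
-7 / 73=-0.10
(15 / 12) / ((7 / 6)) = 15/14 = 1.07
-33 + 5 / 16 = -523/16 = -32.69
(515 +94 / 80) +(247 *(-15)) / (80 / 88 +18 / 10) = -5074597/5960 = -851.44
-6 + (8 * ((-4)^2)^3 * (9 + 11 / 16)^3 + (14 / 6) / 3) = 268118953/9 = 29790994.78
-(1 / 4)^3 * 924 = -231/16 = -14.44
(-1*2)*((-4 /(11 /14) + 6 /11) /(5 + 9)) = 50/77 = 0.65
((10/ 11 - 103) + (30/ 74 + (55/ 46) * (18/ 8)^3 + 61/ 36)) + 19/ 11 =-912796111/10783872 = -84.64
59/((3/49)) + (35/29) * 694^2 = 50655619/87 = 582248.49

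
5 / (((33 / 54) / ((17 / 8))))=765/44 = 17.39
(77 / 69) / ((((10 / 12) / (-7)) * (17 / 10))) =-2156/391 = -5.51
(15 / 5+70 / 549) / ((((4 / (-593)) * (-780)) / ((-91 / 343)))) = -1018181/6456240 = -0.16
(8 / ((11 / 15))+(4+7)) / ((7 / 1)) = 241/77 = 3.13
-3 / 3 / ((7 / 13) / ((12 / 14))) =-78/49 = -1.59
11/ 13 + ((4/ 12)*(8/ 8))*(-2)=7/39 = 0.18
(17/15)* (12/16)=17/20 = 0.85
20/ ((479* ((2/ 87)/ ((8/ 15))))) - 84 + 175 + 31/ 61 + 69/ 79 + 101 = 448618990/2308301 = 194.35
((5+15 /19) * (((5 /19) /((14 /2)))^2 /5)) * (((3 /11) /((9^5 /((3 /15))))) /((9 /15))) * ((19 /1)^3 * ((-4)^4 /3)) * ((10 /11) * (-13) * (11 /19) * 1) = -1664000/164923857 = -0.01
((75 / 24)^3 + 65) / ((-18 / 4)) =-48905/2304 = -21.23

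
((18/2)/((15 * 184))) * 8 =3/115 = 0.03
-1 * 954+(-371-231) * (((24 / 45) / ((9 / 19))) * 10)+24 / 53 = -11063950/1431 = -7731.62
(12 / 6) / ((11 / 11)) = 2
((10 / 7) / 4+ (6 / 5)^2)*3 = 1887/350 = 5.39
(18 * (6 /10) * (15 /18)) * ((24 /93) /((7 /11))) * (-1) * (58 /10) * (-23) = 528264/1085 = 486.88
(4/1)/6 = 2/3 = 0.67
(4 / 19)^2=16/361 = 0.04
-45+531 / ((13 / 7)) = 3132/13 = 240.92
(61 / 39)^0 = 1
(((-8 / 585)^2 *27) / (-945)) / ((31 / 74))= -4736/371314125 = 0.00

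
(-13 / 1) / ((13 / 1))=-1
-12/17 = -0.71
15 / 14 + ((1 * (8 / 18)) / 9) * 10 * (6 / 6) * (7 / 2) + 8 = 12247/1134 = 10.80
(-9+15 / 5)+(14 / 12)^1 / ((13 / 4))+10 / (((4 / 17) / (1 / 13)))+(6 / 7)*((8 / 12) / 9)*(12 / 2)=-1087/546 = -1.99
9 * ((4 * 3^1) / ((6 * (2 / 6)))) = 54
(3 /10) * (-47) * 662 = -46671/5 = -9334.20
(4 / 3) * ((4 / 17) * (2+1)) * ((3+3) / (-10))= -48/85 = -0.56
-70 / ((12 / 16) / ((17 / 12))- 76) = 1190/1283 = 0.93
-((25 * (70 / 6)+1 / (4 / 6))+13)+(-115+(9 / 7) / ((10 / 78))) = -86339/210 = -411.14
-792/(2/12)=-4752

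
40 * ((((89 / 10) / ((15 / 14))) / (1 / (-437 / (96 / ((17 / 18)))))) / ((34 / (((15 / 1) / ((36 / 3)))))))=-272251/5184 = -52.52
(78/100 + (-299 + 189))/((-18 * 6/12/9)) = 5461/50 = 109.22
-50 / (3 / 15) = -250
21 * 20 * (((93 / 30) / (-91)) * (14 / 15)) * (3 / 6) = -434/65 = -6.68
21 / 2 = 10.50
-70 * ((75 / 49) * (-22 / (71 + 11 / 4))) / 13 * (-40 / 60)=-8800/5369 = -1.64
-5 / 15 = -1/3 = -0.33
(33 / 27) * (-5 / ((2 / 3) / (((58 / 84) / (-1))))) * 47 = 74965/252 = 297.48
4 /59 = 0.07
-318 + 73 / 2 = -563/2 = -281.50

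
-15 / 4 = -3.75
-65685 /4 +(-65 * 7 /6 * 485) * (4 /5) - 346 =-554287/12 = -46190.58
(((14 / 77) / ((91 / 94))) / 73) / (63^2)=188/290026737 = 0.00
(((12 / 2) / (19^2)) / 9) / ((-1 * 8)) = -1/4332 = 0.00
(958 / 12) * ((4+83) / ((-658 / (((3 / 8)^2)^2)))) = -1125171/5390336 = -0.21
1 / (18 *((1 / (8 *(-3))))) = -4/3 = -1.33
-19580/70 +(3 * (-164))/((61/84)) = -408734/427 = -957.22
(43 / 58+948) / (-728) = -7861/6032 = -1.30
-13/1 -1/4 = -53/4 = -13.25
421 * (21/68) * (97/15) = 285859/340 = 840.76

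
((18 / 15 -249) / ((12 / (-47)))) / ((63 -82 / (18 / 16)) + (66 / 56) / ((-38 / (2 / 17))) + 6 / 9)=-394994439/3754745 = -105.20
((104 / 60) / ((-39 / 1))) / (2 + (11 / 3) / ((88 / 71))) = -16/1785 = -0.01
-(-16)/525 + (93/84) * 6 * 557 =3885107/1050 = 3700.10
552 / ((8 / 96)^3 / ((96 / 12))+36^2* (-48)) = -7630848/859963391 = -0.01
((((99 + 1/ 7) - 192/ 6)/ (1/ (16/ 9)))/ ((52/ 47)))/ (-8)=-11045/819 = -13.49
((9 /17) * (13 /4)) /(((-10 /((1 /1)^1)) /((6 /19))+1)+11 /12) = -117/2023 = -0.06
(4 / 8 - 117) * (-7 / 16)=1631/32 = 50.97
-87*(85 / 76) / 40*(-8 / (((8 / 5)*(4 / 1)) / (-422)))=-1560345/1216 = -1283.18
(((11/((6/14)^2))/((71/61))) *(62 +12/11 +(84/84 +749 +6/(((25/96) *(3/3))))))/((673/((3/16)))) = 42954919/3583725 = 11.99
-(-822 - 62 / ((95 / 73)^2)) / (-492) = -1937237/1110075 = -1.75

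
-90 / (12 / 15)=-225/2 = -112.50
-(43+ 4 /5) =-219/5 = -43.80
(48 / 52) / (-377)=-12/4901 = 0.00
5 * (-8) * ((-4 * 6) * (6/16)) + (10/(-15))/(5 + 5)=5399/15 = 359.93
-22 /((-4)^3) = 11/32 = 0.34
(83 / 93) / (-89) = -83/8277 = -0.01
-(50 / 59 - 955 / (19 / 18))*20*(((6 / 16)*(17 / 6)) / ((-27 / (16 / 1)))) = -344508400/30267 = -11382.31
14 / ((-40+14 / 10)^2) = 350/37249 = 0.01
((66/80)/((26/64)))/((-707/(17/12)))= -187/45955 = 0.00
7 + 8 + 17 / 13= 212/13 = 16.31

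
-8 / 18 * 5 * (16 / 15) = -64/27 = -2.37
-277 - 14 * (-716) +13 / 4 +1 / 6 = 117005/12 = 9750.42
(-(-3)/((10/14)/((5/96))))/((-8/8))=-7/32 = -0.22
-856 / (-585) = 856/585 = 1.46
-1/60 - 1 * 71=-4261/60 = -71.02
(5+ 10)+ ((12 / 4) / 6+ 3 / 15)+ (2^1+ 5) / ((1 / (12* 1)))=997/10 = 99.70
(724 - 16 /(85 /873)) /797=0.70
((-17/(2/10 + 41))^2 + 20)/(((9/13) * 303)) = 1236365/12858108 = 0.10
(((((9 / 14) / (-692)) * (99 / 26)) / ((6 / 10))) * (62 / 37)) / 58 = -46035/270275824 = 0.00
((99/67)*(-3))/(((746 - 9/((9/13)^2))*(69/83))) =-6723/916895 = -0.01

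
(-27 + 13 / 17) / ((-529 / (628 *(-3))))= -840264/8993 = -93.44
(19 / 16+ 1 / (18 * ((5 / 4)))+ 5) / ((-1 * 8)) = -0.78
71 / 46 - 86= -3885/46 = -84.46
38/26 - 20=-241/13 = -18.54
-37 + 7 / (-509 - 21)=-19617/530 = -37.01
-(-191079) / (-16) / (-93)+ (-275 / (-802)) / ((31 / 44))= 25637693/198896 = 128.90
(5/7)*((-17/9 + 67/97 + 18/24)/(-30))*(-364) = -20345/5238 = -3.88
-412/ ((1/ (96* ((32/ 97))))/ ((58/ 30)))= -12234752/485 = -25226.29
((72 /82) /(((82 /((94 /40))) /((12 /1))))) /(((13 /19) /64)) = 3086208/109265 = 28.25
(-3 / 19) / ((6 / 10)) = -5/19 = -0.26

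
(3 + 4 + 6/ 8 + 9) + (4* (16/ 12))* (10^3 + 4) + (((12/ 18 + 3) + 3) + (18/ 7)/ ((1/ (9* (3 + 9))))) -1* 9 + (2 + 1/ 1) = 5649.80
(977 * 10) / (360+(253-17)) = 4885/298 = 16.39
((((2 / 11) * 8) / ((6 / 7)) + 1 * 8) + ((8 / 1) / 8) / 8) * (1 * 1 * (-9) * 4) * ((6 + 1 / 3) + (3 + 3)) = -95941/22 = -4360.95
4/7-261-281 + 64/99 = -374762/693 = -540.78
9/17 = 0.53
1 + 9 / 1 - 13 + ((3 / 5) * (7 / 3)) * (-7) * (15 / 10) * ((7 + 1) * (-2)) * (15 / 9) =389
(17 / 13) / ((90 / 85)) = 1.24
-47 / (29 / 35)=-1645/29 = -56.72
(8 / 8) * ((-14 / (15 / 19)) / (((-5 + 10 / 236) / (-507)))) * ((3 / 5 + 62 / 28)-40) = 75867038/1125 = 67437.37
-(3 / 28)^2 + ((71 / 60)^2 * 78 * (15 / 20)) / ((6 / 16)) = 218.43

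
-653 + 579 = -74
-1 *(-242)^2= -58564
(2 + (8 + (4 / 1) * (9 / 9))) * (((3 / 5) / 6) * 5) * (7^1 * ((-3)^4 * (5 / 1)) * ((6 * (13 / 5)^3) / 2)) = 26159679/25 = 1046387.16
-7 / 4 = -1.75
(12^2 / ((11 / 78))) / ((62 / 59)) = 331344/341 = 971.68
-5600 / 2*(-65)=182000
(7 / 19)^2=49/361 = 0.14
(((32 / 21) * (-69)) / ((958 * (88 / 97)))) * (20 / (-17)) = 89240/627011 = 0.14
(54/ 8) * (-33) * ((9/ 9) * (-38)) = 16929/2 = 8464.50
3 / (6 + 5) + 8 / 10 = 59/55 = 1.07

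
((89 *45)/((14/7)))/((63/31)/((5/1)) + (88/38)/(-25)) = 58973625/9242 = 6381.05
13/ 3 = 4.33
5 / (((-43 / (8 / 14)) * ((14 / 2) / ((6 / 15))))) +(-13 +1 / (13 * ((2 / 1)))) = -710267/54782 = -12.97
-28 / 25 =-1.12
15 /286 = 0.05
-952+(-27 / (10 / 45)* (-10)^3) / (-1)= -122452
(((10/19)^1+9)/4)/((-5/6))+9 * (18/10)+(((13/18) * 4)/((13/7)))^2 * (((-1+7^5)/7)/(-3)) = -5919461/3078 = -1923.15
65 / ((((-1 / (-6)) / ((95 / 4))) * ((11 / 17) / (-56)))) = -801627.27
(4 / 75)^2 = 16/5625 = 0.00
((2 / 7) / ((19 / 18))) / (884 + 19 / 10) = 120/392749 = 0.00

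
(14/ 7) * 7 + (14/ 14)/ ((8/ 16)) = 16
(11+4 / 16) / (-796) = -45/3184 = -0.01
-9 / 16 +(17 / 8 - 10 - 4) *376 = -71449/16 = -4465.56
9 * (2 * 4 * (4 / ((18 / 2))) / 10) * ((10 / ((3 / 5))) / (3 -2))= 160/3 = 53.33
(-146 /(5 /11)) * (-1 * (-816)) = -1310496/5 = -262099.20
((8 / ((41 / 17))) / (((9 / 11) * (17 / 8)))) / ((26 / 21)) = 2464/1599 = 1.54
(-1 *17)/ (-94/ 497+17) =-8449/8355 = -1.01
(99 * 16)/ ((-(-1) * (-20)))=-79.20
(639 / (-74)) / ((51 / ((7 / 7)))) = -213/1258 = -0.17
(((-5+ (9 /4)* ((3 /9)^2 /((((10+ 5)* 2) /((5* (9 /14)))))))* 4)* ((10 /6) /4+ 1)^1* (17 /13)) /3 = -160973/13104 = -12.28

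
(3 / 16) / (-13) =-3/208 = -0.01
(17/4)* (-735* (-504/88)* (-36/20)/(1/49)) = -1577948.11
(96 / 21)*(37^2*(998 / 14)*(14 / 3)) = 43720384/21 = 2081923.05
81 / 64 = 1.27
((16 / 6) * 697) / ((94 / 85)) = 236980/141 = 1680.71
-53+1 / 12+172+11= 1561/12 = 130.08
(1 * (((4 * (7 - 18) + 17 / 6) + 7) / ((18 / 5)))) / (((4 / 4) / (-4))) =1025/27 = 37.96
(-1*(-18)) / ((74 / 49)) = 441/37 = 11.92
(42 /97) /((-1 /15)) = -630/97 = -6.49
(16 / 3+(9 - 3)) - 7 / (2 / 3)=5/6 = 0.83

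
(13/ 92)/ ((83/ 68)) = 221/1909 = 0.12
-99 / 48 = -2.06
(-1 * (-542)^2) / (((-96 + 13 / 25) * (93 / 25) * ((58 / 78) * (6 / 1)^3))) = 596708125/115879302 = 5.15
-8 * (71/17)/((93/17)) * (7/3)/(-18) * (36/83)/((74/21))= 27832/285603 = 0.10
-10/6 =-5/3 = -1.67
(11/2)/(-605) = -1/110 = -0.01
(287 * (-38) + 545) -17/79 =-10361.22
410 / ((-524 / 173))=-35465/262 = -135.36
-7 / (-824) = 0.01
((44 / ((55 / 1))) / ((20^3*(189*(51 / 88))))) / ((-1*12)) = -11/144585000 = 0.00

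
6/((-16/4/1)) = -3/2 = -1.50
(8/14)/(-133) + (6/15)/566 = -4729/1317365 = 0.00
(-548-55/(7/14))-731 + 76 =-1313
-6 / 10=-3/5 = -0.60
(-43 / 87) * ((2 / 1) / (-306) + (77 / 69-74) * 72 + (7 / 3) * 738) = 1742.57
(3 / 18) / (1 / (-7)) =-7/6 = -1.17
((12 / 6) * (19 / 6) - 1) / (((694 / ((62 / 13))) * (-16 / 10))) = -310/13533 = -0.02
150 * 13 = 1950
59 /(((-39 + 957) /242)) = 7139/459 = 15.55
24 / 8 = 3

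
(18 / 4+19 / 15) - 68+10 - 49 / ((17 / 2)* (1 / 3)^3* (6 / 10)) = -158939/510 = -311.65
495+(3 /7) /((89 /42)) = 44073/89 = 495.20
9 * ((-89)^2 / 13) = 71289/13 = 5483.77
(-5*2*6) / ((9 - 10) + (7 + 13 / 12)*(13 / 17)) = -12240/1057 = -11.58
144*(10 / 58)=24.83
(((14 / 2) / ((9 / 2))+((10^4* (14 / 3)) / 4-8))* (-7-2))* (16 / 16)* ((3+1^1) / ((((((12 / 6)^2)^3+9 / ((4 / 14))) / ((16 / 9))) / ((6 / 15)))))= -26865152/8595 = -3125.67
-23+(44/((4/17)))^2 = 34946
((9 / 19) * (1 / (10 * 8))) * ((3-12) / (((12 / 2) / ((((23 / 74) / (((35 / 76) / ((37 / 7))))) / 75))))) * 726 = -75141/245000 = -0.31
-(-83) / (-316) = -83/316 = -0.26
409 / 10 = 40.90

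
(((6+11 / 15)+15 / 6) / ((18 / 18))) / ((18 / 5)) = 277/108 = 2.56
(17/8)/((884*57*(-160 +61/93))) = -31/117129376 = 0.00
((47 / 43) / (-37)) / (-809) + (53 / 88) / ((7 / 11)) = 68219939/72078664 = 0.95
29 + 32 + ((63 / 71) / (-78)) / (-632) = 71167013/1166672 = 61.00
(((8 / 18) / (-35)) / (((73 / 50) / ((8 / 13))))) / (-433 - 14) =320/26724789 = 0.00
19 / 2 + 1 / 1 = 21/2 = 10.50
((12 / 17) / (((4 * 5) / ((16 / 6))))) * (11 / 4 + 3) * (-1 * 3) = -138/85 = -1.62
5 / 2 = 2.50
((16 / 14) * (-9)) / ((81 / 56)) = -64/9 = -7.11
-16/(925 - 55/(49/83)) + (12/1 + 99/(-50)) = 509539/50950 = 10.00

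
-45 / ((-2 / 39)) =1755/2 = 877.50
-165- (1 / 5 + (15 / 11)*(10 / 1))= -9836/55 = -178.84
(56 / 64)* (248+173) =2947/8 = 368.38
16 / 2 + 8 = 16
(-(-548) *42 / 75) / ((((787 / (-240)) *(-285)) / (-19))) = -122752/19675 = -6.24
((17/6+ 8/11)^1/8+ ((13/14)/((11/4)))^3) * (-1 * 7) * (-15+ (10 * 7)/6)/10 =10596853/9391536 = 1.13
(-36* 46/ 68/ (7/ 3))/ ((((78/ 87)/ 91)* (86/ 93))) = -1674837/1462 = -1145.58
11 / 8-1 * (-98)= 795/8 = 99.38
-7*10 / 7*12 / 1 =-120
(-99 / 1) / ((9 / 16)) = -176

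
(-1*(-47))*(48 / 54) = 376/9 = 41.78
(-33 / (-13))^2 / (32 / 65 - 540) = -0.01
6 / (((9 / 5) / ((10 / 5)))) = 20/3 = 6.67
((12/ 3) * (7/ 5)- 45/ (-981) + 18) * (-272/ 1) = -3505264/545 = -6431.68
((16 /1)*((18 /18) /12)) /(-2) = -2/3 = -0.67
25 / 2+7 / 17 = 12.91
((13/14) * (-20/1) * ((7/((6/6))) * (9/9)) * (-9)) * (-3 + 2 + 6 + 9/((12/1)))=13455/2 = 6727.50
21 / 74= 0.28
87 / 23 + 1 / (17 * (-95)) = 140482/37145 = 3.78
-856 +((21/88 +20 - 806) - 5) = -144915/88 = -1646.76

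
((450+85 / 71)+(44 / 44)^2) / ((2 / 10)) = 160530/71 = 2260.99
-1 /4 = -0.25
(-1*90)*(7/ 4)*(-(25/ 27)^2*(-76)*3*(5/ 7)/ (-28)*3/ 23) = 296875/2898 = 102.44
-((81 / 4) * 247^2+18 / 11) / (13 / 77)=-380513637/52 = -7317569.94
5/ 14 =0.36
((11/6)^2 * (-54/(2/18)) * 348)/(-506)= 25839/23 = 1123.43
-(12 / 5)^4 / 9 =-2304/625 = -3.69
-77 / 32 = -2.41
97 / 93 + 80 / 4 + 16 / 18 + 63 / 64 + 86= 1944809/17856 = 108.92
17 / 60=0.28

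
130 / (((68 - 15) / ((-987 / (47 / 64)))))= -174720/53 = -3296.60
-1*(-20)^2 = -400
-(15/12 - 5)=15/4 = 3.75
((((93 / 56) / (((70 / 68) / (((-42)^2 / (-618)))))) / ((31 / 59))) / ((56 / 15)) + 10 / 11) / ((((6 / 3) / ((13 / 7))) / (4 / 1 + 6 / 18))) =-30847739/5329632 = -5.79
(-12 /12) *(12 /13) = -12/13 = -0.92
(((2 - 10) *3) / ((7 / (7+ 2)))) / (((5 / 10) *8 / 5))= -270/7 = -38.57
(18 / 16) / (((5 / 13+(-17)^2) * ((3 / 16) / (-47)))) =-611/627 = -0.97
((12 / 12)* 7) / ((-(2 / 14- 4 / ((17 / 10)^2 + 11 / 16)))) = 70119/9769 = 7.18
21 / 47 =0.45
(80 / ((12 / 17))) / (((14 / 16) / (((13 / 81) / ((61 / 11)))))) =388960/103761 = 3.75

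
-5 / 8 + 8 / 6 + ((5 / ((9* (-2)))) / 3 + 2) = 565/216 = 2.62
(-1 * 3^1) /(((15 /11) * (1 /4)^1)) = -44/5 = -8.80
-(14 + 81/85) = -1271/85 = -14.95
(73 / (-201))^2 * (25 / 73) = 1825/40401 = 0.05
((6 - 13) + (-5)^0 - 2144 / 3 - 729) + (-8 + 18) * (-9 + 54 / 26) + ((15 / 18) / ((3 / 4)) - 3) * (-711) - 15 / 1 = -7445/39 = -190.90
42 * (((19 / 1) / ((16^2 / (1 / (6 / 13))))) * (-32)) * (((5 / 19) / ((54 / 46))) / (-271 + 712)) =-1495/13608 = -0.11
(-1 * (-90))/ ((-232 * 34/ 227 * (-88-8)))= 3405/126208 = 0.03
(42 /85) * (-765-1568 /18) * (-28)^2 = -84174944/255 = -330097.82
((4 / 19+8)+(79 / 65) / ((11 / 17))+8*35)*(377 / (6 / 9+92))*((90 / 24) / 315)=114284853/8134280 = 14.05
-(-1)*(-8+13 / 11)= -75/11 = -6.82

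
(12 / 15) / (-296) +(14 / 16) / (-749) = -613/158360 = 0.00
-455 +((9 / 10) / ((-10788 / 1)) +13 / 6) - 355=-87149069/107880 = -807.83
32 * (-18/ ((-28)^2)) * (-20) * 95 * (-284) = -19425600/49 = -396440.82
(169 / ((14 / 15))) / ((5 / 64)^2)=29666.74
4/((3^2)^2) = 4/81 = 0.05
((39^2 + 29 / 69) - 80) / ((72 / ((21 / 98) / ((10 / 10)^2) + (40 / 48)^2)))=11387941/625968 = 18.19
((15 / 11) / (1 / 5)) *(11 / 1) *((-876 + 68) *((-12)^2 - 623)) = 29027400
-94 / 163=-0.58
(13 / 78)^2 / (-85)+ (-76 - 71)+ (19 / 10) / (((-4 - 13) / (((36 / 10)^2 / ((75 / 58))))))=-283280413/1912500 = -148.12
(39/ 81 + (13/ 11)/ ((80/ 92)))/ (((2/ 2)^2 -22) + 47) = 841/11880 = 0.07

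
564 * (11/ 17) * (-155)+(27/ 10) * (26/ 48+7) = -76901907/1360 = -56545.52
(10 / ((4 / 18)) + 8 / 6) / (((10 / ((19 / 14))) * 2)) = 2641/840 = 3.14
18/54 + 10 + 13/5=194/15 = 12.93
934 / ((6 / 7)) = 3269/3 = 1089.67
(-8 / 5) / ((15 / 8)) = -64/75 = -0.85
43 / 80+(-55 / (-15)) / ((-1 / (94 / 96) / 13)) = -16609/360 = -46.14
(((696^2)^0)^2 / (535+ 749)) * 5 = 5/1284 = 0.00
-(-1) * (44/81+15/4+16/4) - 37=-9301/324 = -28.71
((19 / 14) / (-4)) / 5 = -19/280 = -0.07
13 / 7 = 1.86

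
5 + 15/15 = 6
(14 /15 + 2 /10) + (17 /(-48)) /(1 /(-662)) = 28271/120 = 235.59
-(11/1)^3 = -1331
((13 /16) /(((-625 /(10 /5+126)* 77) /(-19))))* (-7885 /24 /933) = -389519/26940375 = -0.01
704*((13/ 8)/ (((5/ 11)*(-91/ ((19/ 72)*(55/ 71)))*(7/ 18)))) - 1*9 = -81889/3479 = -23.54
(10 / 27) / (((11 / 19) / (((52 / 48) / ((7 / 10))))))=6175/6237 = 0.99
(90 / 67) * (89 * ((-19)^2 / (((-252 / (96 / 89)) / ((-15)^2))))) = -19494000/469 = -41565.03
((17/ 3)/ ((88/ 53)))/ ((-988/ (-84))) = 6307/21736 = 0.29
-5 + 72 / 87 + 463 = 13306/29 = 458.83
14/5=2.80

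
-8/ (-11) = 8/11 = 0.73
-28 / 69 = -0.41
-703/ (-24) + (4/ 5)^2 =17959/600 = 29.93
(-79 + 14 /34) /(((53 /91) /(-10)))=1349.35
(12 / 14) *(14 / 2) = 6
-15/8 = -1.88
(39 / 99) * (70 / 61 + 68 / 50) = 49712/50325 = 0.99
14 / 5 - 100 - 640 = -3686/5 = -737.20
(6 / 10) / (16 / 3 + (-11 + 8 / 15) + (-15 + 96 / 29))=-261/7318 = -0.04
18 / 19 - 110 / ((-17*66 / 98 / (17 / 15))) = 2024/171 = 11.84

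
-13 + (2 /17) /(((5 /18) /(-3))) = -1213/85 = -14.27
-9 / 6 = -3/2 = -1.50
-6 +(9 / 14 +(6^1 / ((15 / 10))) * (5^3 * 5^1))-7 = 34827/14 = 2487.64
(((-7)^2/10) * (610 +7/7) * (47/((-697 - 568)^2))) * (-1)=-1407133/16002250 = -0.09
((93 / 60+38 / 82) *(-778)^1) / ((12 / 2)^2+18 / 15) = -642239/15252 = -42.11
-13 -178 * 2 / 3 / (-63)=-2101/189 = -11.12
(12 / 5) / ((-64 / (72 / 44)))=-27/440 = -0.06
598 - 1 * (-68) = 666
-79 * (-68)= 5372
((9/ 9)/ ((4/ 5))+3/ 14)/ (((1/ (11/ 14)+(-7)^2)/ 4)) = 451/3871 = 0.12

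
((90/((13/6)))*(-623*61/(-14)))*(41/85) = 12019806/221 = 54388.26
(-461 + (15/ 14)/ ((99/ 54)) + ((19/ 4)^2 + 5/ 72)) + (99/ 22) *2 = -4754353/11088 = -428.78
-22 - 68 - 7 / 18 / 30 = -48607/540 = -90.01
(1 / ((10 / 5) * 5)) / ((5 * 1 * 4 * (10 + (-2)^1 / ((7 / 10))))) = 7/10000 = 0.00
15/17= 0.88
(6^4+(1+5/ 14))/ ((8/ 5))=90815/112 = 810.85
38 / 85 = 0.45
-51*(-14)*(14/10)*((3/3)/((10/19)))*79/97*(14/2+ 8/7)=30543849/2425 = 12595.40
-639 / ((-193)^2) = -639/37249 = -0.02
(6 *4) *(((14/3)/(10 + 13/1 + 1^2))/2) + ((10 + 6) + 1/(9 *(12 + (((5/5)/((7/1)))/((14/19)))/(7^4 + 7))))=467487439/25486443 = 18.34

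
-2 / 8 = -1/4 = -0.25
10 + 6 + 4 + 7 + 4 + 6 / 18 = 94/3 = 31.33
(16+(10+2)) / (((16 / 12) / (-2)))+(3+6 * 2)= -27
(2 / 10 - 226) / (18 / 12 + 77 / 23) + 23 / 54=-2778791/60210 = -46.15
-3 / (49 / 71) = -213/49 = -4.35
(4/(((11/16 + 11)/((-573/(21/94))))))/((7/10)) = -11490560/9163 = -1254.02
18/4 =9/2 = 4.50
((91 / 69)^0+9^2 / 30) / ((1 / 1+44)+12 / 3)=37/490 = 0.08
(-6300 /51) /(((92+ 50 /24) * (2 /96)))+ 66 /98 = -58637031/940457 = -62.35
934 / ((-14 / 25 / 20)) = -233500/7 = -33357.14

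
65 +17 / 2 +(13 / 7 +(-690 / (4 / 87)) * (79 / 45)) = -183898/7 = -26271.14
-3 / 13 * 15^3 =-10125/13 = -778.85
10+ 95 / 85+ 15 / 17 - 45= -33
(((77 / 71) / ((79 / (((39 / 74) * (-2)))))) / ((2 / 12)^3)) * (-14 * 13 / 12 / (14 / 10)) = 7027020/207533 = 33.86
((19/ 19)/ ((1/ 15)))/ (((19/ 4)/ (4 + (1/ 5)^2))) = 1212/95 = 12.76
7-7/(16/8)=3.50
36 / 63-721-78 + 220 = -4049/7 = -578.43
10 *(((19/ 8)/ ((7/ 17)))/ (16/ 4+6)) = 323/56 = 5.77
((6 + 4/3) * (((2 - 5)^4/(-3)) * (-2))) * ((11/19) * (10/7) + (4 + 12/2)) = 570240/133 = 4287.52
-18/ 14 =-9/7 = -1.29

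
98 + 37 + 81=216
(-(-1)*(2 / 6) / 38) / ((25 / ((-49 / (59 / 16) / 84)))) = -14/252225 = 0.00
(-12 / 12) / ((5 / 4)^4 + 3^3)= -256/7537 = -0.03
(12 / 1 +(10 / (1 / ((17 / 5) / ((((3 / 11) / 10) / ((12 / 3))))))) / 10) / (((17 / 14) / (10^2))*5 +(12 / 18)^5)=2654.17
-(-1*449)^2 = -201601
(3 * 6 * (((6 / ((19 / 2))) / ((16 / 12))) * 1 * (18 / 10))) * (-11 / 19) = -16038/1805 = -8.89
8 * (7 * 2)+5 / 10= 112.50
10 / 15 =2/3 = 0.67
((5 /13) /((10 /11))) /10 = 11/260 = 0.04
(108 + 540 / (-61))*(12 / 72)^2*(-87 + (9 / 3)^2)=-13104/61 = -214.82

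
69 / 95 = 0.73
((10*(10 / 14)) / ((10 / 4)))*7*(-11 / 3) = -220/3 = -73.33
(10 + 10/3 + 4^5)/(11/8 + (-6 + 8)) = 24896/81 = 307.36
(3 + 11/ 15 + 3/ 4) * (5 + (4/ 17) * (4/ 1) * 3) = 35777/1020 = 35.08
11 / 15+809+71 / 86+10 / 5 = 812.56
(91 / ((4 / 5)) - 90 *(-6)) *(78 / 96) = 33995/64 = 531.17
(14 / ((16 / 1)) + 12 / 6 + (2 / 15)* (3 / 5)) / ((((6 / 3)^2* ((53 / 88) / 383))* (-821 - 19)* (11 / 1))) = -75451/1484000 = -0.05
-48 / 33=-16/11 = -1.45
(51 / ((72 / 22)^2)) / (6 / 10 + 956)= 10285/2066256 = 0.00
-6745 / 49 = -137.65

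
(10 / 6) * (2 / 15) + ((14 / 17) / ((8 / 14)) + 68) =21317/306 = 69.66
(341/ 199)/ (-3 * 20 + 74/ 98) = -16709/577697 = -0.03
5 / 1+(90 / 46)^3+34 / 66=5221519/401511 = 13.00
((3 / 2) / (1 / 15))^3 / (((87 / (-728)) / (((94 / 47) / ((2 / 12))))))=-33169500/29 = -1143775.86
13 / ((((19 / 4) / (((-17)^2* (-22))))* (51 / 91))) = -1769768/57 = -31048.56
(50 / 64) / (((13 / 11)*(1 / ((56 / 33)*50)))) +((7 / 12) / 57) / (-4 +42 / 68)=14338289/255645 = 56.09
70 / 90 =7/9 = 0.78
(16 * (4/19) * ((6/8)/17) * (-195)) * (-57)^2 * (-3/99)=533520/187 = 2853.05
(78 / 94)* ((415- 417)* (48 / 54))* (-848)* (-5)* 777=-228417280/47 = -4859942.13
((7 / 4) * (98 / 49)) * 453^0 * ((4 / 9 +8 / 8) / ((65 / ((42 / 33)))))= 49/495 = 0.10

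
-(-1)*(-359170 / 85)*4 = -287336/17 = -16902.12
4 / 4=1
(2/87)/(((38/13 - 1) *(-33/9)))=-26/7975 = 0.00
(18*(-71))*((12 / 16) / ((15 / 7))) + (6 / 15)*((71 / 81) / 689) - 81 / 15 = -252647059/558090 = -452.70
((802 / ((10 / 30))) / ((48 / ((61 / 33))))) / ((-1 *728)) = -24461/192192 = -0.13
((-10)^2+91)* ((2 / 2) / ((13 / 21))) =4011/13 = 308.54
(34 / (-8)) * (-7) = 119/4 = 29.75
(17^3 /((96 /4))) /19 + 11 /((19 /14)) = 8609/456 = 18.88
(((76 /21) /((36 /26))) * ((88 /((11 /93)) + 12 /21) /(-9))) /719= -2574728/8561133 = -0.30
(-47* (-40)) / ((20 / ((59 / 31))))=5546/31 = 178.90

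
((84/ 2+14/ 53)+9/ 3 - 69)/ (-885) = 0.03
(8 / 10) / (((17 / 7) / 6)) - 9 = -597/85 = -7.02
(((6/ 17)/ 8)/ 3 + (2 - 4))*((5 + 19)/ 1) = -810/17 = -47.65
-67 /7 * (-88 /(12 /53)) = 78122/21 = 3720.10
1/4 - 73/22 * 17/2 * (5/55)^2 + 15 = 39975/2662 = 15.02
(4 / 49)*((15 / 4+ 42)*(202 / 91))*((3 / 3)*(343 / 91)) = 36966/1183 = 31.25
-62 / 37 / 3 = -0.56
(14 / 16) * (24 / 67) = 21/67 = 0.31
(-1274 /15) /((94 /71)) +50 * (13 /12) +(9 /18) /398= -9.98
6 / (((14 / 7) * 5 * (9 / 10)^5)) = 20000/19683 = 1.02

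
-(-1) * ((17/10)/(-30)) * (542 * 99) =-152031/50 = -3040.62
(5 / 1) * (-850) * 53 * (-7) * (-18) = -28381500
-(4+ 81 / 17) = -149/17 = -8.76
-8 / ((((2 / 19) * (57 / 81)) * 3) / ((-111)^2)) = -443556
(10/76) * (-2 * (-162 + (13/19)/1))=15325/361 = 42.45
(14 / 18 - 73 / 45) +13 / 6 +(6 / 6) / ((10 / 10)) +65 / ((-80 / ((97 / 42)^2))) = -283873/141120 = -2.01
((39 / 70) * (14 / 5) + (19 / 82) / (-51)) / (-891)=-162623/93154050 = 0.00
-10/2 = -5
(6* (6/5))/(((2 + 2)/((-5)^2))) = 45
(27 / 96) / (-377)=-9/12064 = 0.00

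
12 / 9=4/3 = 1.33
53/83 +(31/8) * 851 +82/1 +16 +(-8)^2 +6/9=6894173/1992 = 3460.93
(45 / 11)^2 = 16.74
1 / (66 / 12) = 2/11 = 0.18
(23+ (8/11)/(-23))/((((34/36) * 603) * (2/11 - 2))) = -5811/261970 = -0.02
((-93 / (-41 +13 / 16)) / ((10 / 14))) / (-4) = -2604/3215 = -0.81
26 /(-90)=-13/45 = -0.29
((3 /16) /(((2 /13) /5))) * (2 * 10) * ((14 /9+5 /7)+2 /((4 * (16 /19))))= 1876225/5376 = 349.00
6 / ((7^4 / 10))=60/2401 = 0.02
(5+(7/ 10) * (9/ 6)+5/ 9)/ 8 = 1189/1440 = 0.83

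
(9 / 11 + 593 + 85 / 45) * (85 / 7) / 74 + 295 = 392.75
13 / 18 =0.72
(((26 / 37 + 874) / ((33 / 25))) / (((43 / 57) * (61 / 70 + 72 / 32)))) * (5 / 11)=566370000/4427753 = 127.91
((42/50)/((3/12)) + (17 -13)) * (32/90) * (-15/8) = -368/75 = -4.91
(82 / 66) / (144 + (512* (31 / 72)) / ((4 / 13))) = 123/85184 = 0.00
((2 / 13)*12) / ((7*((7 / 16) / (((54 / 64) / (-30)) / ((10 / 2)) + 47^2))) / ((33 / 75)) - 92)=-5554043/276766997 = -0.02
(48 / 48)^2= 1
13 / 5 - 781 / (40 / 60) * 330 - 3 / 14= -27061483/70 = -386592.61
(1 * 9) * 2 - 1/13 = 233/13 = 17.92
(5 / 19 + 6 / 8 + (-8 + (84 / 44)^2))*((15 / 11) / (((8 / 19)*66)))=-153675/937024 = -0.16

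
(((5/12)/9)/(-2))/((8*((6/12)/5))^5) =-15625/221184 = -0.07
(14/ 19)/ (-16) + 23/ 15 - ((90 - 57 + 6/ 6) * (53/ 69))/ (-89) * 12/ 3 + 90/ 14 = 98986133/10890040 = 9.09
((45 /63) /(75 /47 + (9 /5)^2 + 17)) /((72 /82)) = 240875/6465564 = 0.04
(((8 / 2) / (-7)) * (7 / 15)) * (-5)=4/3 = 1.33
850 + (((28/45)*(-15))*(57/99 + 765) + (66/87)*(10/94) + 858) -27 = -737335309/134937 = -5464.29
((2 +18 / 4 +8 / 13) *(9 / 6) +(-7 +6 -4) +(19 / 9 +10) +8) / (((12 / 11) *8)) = 132737/44928 = 2.95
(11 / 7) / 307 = 11/2149 = 0.01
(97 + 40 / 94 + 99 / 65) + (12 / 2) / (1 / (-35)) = -339262/3055 = -111.05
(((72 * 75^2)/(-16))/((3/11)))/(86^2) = -185625/14792 = -12.55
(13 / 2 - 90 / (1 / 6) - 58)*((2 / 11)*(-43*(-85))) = -4323865/11 = -393078.64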